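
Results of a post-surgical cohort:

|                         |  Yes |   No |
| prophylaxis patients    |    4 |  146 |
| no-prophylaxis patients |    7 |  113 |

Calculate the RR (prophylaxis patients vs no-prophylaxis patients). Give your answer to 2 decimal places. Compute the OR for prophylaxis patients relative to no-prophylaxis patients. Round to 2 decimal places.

risk, prophylaxis patients = 4/150 = 0.02667
risk, no-prophylaxis patients = 7/120 = 0.05833
RR = 0.02667 / 0.05833 = 0.46
OR = (4 × 113) / (146 × 7) = 452/1022 ≈ 0.44

RR = 0.46; OR = 0.44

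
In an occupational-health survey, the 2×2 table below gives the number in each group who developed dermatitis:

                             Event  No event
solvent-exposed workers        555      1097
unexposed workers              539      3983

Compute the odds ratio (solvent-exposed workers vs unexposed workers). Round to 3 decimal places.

OR = (555 × 3983) / (1097 × 539) = 2210565/591283 ≈ 3.739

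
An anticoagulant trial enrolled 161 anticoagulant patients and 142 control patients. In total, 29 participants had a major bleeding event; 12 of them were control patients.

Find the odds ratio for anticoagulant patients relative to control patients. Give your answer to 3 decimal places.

OR = 1.279

anticoagulant patients with the outcome: 29 − 12 = 17
anticoagulant patients without the outcome: 161 − 17 = 144
control patients without the outcome: 142 − 12 = 130
OR = (17 × 130) / (144 × 12) = 2210/1728 ≈ 1.279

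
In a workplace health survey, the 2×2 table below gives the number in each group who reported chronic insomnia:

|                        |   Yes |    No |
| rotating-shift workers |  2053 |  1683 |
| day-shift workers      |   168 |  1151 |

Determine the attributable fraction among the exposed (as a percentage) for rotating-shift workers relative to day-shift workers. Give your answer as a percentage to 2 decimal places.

AR% ≈ 76.82%

risk, rotating-shift workers = 2053/3736 = 0.5495
risk, day-shift workers = 168/1319 = 0.1274
AR% = (0.5495 − 0.1274) / 0.5495 = 0.7682 → 76.82%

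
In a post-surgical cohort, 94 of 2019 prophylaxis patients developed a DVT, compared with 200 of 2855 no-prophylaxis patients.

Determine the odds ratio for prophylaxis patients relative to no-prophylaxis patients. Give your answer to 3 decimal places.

OR = (94 × 2655) / (1925 × 200) = 249570/385000 ≈ 0.648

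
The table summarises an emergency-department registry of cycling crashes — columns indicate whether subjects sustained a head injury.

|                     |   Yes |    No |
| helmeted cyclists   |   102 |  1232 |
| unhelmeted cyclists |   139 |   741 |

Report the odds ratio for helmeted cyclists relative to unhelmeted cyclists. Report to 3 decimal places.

0.441

odds, helmeted cyclists = 102/1232 = 0.0828
odds, unhelmeted cyclists = 139/741 = 0.1876
OR = 0.0828 / 0.1876 = 0.441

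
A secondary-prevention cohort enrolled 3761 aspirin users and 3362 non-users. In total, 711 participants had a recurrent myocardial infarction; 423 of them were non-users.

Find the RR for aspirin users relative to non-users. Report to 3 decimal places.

RR ≈ 0.609

aspirin users with the outcome: 711 − 423 = 288
aspirin users without the outcome: 3761 − 288 = 3473
non-users without the outcome: 3362 − 423 = 2939
risk, aspirin users = 288/3761 = 0.0766
risk, non-users = 423/3362 = 0.1258
RR = 0.0766 / 0.1258 = 0.609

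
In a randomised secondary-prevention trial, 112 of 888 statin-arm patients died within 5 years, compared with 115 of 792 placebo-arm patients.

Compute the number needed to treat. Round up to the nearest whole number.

NNT = 53

risk, statin-arm patients = 112/888 = 0.126126
risk, placebo-arm patients = 115/792 = 0.145202
absolute risk difference = 0.019076
1 / 0.019076 = 52.422 → round up → 53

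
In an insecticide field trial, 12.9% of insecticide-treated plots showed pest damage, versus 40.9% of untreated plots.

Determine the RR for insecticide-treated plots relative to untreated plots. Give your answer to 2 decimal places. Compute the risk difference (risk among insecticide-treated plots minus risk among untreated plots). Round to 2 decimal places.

RR = 0.32; RD = -0.28

RR = 0.1290 / 0.4090 = 0.32
risk difference = 0.1290 − 0.4090 = -0.28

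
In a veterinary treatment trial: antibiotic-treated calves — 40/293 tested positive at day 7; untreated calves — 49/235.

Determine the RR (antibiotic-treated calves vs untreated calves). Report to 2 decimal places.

0.65

risk, antibiotic-treated calves = 40/293 = 0.1365
risk, untreated calves = 49/235 = 0.2085
RR = 0.1365 / 0.2085 = 0.65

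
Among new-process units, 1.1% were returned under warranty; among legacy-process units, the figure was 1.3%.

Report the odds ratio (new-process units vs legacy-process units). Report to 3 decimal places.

OR: 0.844

odds, new-process units = 0.01100/0.98900 = 0.01112
odds, legacy-process units = 0.01300/0.98700 = 0.01317
OR = 0.01112 / 0.01317 = 0.844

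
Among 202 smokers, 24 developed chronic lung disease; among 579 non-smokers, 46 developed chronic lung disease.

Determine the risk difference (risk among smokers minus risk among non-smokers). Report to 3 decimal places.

0.039

risk, smokers = 24/202 = 0.1188
risk, non-smokers = 46/579 = 0.0794
risk difference = 0.1188 − 0.0794 = 0.039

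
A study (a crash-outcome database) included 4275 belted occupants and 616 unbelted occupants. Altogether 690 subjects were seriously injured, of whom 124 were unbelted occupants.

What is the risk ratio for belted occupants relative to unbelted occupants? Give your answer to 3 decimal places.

belted occupants with the outcome: 690 − 124 = 566
belted occupants without the outcome: 4275 − 566 = 3709
unbelted occupants without the outcome: 616 − 124 = 492
risk, belted occupants = 566/4275 = 0.1324
risk, unbelted occupants = 124/616 = 0.2013
RR = 0.1324 / 0.2013 = 0.658

0.658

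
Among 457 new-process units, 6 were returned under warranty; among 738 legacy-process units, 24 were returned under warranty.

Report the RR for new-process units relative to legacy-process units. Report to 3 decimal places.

0.404

risk, new-process units = 6/457 = 0.01313
risk, legacy-process units = 24/738 = 0.03252
RR = 0.01313 / 0.03252 = 0.404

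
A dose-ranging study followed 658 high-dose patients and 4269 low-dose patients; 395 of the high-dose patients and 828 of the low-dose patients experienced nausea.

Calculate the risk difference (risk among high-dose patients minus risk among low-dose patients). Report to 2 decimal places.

RD = 0.41

risk, high-dose patients = 395/658 = 0.6003
risk, low-dose patients = 828/4269 = 0.1940
risk difference = 0.6003 − 0.1940 = 0.41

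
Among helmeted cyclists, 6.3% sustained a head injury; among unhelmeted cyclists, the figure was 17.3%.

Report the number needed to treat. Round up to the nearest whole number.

absolute risk difference = 0.110000
1 / 0.110000 = 9.091 → round up → 10

NNT: 10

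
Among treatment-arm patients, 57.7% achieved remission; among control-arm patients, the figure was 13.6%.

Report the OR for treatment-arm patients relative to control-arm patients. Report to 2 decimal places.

odds, treatment-arm patients = 0.5770/0.4230 = 1.3641
odds, control-arm patients = 0.1360/0.8640 = 0.1574
OR = 1.3641 / 0.1574 = 8.67

OR ≈ 8.67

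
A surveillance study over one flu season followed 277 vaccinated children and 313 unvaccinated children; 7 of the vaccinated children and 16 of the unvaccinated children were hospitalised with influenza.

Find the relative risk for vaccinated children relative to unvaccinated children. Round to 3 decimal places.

risk, vaccinated children = 7/277 = 0.02527
risk, unvaccinated children = 16/313 = 0.05112
RR = 0.02527 / 0.05112 = 0.494

RR: 0.494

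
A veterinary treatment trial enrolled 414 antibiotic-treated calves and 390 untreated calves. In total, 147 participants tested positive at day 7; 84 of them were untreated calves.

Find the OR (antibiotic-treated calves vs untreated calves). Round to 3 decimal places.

OR: 0.654

antibiotic-treated calves with the outcome: 147 − 84 = 63
antibiotic-treated calves without the outcome: 414 − 63 = 351
untreated calves without the outcome: 390 − 84 = 306
OR = (63 × 306) / (351 × 84) = 19278/29484 ≈ 0.654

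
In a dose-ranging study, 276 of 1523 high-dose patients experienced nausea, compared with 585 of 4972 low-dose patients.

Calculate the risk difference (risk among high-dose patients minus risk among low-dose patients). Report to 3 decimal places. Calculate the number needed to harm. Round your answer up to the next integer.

RD = 0.064; NNH = 16

risk, high-dose patients = 276/1523 = 0.1812
risk, low-dose patients = 585/4972 = 0.1177
risk difference = 0.1812 − 0.1177 = 0.064
absolute risk difference = 0.063562
1 / 0.063562 = 15.733 → round up → 16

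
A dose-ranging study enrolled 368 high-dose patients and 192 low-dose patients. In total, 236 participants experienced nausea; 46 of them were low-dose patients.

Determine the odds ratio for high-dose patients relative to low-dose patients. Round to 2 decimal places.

3.39

high-dose patients with the outcome: 236 − 46 = 190
high-dose patients without the outcome: 368 − 190 = 178
low-dose patients without the outcome: 192 − 46 = 146
OR = (190 × 146) / (178 × 46) = 27740/8188 ≈ 3.39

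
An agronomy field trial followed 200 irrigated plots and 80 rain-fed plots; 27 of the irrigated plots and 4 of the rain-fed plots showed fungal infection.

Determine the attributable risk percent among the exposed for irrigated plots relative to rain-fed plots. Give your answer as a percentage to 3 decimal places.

risk, irrigated plots = 27/200 = 0.1350
risk, rain-fed plots = 4/80 = 0.0500
AR% = (0.1350 − 0.0500) / 0.1350 = 0.6296 → 62.963%

AR%: 62.963%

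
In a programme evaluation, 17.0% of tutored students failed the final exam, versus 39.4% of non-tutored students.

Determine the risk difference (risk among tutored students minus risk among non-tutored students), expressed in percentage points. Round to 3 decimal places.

RD: -22.400

risk difference = 0.1700 − 0.3940 = -0.2240 → -22.400 percentage points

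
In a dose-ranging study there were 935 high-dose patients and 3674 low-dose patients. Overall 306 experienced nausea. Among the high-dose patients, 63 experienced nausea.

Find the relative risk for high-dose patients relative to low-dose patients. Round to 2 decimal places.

high-dose patients without the outcome: 935 − 63 = 872
low-dose patients with the outcome: 306 − 63 = 243
low-dose patients without the outcome: 3674 − 243 = 3431
risk, high-dose patients = 63/935 = 0.0674
risk, low-dose patients = 243/3674 = 0.0661
RR = 0.0674 / 0.0661 = 1.02

1.02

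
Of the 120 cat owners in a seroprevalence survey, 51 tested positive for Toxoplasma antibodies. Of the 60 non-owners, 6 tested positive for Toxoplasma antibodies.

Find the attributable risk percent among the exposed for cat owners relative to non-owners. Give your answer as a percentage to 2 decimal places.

76.47%

risk, cat owners = 51/120 = 0.4250
risk, non-owners = 6/60 = 0.1000
AR% = (0.4250 − 0.1000) / 0.4250 = 0.7647 → 76.47%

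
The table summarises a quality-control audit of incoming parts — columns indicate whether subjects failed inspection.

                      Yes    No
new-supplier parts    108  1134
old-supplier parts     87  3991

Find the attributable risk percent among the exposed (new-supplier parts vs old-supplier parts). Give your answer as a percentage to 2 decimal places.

risk, new-supplier parts = 108/1242 = 0.08696
risk, old-supplier parts = 87/4078 = 0.02133
AR% = (0.08696 − 0.02133) / 0.08696 = 0.7547 → 75.47%

75.47%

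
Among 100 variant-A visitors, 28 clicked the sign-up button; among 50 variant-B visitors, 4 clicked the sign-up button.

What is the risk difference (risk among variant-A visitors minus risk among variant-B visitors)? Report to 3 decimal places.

RD: 0.200

risk, variant-A visitors = 28/100 = 0.2800
risk, variant-B visitors = 4/50 = 0.0800
risk difference = 0.2800 − 0.0800 = 0.200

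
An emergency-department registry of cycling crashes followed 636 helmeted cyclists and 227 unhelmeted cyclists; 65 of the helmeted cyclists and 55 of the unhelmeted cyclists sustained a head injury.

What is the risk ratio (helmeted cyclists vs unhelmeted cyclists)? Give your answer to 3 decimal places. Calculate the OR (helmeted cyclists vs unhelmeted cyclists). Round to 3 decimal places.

RR = 0.422; OR = 0.356

risk, helmeted cyclists = 65/636 = 0.1022
risk, unhelmeted cyclists = 55/227 = 0.2423
RR = 0.1022 / 0.2423 = 0.422
OR = (65 × 172) / (571 × 55) = 11180/31405 ≈ 0.356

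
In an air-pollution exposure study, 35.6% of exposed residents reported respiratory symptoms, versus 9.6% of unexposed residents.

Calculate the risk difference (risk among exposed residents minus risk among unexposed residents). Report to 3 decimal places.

risk difference = 0.3560 − 0.0960 = 0.260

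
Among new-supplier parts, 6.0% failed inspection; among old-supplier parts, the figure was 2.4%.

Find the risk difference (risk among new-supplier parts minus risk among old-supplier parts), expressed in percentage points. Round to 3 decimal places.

risk difference = 0.06000 − 0.02400 = 0.03600 → 3.600 percentage points

RD ≈ 3.600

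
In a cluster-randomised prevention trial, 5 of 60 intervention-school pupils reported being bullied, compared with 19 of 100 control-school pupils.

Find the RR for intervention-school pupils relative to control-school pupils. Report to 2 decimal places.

RR = 0.44

risk, intervention-school pupils = 5/60 = 0.0833
risk, control-school pupils = 19/100 = 0.1900
RR = 0.0833 / 0.1900 = 0.44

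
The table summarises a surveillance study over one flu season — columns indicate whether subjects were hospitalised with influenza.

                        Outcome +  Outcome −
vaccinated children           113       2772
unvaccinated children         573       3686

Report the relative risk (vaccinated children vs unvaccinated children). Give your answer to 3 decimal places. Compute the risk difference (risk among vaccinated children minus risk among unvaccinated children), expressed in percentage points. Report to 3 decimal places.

RR = 0.291; RD = -9.537

risk, vaccinated children = 113/2885 = 0.03917
risk, unvaccinated children = 573/4259 = 0.13454
RR = 0.03917 / 0.13454 = 0.291
risk difference = 0.03917 − 0.13454 = -0.09537 → -9.537 percentage points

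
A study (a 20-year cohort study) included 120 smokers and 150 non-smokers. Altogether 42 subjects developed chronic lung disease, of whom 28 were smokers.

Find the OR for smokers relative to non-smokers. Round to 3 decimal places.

smokers without the outcome: 120 − 28 = 92
non-smokers with the outcome: 42 − 28 = 14
non-smokers without the outcome: 150 − 14 = 136
OR = (28 × 136) / (92 × 14) = 3808/1288 ≈ 2.957

OR = 2.957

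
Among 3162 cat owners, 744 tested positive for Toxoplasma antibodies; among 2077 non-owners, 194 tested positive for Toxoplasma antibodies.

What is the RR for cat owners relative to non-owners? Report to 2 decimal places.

2.52

risk, cat owners = 744/3162 = 0.2353
risk, non-owners = 194/2077 = 0.0934
RR = 0.2353 / 0.0934 = 2.52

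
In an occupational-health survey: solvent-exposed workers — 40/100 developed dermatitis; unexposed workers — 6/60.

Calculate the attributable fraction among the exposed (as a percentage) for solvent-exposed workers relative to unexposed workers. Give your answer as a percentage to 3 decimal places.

risk, solvent-exposed workers = 40/100 = 0.4000
risk, unexposed workers = 6/60 = 0.1000
AR% = (0.4000 − 0.1000) / 0.4000 = 0.7500 → 75.000%

AR% = 75.000%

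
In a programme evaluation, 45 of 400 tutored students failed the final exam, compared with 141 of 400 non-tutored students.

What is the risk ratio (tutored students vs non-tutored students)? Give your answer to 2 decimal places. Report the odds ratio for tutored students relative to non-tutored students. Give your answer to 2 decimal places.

risk, tutored students = 45/400 = 0.1125
risk, non-tutored students = 141/400 = 0.3525
RR = 0.1125 / 0.3525 = 0.32
OR = (45 × 259) / (355 × 141) = 11655/50055 ≈ 0.23

RR = 0.32; OR = 0.23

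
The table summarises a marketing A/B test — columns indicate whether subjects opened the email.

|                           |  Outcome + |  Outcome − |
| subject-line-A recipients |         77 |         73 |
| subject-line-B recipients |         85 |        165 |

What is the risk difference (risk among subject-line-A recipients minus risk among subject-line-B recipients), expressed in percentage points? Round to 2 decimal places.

risk, subject-line-A recipients = 77/150 = 0.5133
risk, subject-line-B recipients = 85/250 = 0.3400
risk difference = 0.5133 − 0.3400 = 0.1733 → 17.33 percentage points

17.33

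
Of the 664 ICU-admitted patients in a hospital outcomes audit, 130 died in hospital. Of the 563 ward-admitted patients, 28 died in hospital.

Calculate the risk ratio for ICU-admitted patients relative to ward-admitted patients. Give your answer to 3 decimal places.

RR ≈ 3.937

risk, ICU-admitted patients = 130/664 = 0.19578
risk, ward-admitted patients = 28/563 = 0.04973
RR = 0.19578 / 0.04973 = 3.937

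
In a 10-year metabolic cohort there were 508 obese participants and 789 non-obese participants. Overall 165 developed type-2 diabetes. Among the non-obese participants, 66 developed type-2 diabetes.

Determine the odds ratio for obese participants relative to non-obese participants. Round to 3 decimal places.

OR ≈ 2.652

obese participants with the outcome: 165 − 66 = 99
obese participants without the outcome: 508 − 99 = 409
non-obese participants without the outcome: 789 − 66 = 723
OR = (99 × 723) / (409 × 66) = 71577/26994 ≈ 2.652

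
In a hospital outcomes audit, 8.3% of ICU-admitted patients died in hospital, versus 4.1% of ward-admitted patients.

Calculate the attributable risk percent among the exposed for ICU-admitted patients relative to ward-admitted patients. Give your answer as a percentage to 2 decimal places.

AR% = (0.08300 − 0.04100) / 0.08300 = 0.5060 → 50.60%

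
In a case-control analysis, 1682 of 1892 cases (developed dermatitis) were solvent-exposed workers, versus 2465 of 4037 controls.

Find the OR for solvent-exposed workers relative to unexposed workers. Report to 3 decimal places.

odds, solvent-exposed workers = 1682/2465 = 0.6824
odds, unexposed workers = 210/1572 = 0.1336
OR = 0.6824 / 0.1336 = 5.108

5.108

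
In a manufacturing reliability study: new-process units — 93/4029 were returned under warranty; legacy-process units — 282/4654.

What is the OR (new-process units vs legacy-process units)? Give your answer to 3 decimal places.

OR: 0.366

odds, new-process units = 93/3936 = 0.02363
odds, legacy-process units = 282/4372 = 0.06450
OR = 0.02363 / 0.06450 = 0.366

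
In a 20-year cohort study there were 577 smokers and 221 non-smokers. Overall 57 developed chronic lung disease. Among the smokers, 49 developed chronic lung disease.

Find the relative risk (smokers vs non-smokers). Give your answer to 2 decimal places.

2.35

smokers without the outcome: 577 − 49 = 528
non-smokers with the outcome: 57 − 49 = 8
non-smokers without the outcome: 221 − 8 = 213
risk, smokers = 49/577 = 0.08492
risk, non-smokers = 8/221 = 0.03620
RR = 0.08492 / 0.03620 = 2.35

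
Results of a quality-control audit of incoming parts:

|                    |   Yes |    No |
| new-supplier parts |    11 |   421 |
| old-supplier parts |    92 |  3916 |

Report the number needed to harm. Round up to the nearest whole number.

risk, new-supplier parts = 11/432 = 0.025463
risk, old-supplier parts = 92/4008 = 0.022954
absolute risk difference = 0.002509
1 / 0.002509 = 398.565 → round up → 399

NNH ≈ 399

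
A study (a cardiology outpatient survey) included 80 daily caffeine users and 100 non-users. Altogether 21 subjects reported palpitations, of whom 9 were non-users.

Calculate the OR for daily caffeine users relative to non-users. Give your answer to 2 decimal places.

daily caffeine users with the outcome: 21 − 9 = 12
daily caffeine users without the outcome: 80 − 12 = 68
non-users without the outcome: 100 − 9 = 91
OR = (12 × 91) / (68 × 9) = 1092/612 ≈ 1.78

1.78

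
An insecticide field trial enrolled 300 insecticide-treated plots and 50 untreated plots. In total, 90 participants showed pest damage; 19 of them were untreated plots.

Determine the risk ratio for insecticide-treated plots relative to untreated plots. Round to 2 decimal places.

RR ≈ 0.62

insecticide-treated plots with the outcome: 90 − 19 = 71
insecticide-treated plots without the outcome: 300 − 71 = 229
untreated plots without the outcome: 50 − 19 = 31
risk, insecticide-treated plots = 71/300 = 0.2367
risk, untreated plots = 19/50 = 0.3800
RR = 0.2367 / 0.3800 = 0.62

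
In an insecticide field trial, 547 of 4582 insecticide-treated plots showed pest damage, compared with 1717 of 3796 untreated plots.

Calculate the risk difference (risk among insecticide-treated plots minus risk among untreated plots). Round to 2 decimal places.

RD: -0.33

risk, insecticide-treated plots = 547/4582 = 0.1194
risk, untreated plots = 1717/3796 = 0.4523
risk difference = 0.1194 − 0.4523 = -0.33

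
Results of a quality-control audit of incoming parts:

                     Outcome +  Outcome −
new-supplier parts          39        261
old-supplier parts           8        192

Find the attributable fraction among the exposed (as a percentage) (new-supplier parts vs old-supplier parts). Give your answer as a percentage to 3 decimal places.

risk, new-supplier parts = 39/300 = 0.13000
risk, old-supplier parts = 8/200 = 0.04000
AR% = (0.13000 − 0.04000) / 0.13000 = 0.6923 → 69.231%

AR% ≈ 69.231%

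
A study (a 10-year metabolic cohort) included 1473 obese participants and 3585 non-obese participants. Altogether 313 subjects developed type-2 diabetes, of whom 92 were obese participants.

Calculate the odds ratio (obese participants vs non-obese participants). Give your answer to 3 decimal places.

obese participants without the outcome: 1473 − 92 = 1381
non-obese participants with the outcome: 313 − 92 = 221
non-obese participants without the outcome: 3585 − 221 = 3364
OR = (92 × 3364) / (1381 × 221) = 309488/305201 ≈ 1.014

OR: 1.014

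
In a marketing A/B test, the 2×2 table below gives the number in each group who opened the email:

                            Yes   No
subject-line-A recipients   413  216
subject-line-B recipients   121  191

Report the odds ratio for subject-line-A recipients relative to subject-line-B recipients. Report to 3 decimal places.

OR = (413 × 191) / (216 × 121) = 78883/26136 ≈ 3.018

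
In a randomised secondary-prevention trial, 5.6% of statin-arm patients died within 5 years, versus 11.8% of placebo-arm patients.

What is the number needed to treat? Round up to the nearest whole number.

absolute risk difference = 0.062000
1 / 0.062000 = 16.129 → round up → 17

NNT ≈ 17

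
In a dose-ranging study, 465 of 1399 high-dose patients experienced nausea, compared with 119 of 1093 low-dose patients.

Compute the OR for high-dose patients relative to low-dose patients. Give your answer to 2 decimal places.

OR = 4.07

odds, high-dose patients = 465/934 = 0.4979
odds, low-dose patients = 119/974 = 0.1222
OR = 0.4979 / 0.1222 = 4.07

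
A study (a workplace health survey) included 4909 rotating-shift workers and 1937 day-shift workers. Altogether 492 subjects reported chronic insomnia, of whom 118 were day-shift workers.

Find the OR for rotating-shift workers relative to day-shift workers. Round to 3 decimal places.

OR: 1.271

rotating-shift workers with the outcome: 492 − 118 = 374
rotating-shift workers without the outcome: 4909 − 374 = 4535
day-shift workers without the outcome: 1937 − 118 = 1819
OR = (374 × 1819) / (4535 × 118) = 680306/535130 ≈ 1.271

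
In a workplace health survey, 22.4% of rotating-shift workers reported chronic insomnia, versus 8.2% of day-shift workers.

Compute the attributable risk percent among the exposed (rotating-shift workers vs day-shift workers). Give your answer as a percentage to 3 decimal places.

AR% = (0.2240 − 0.0820) / 0.2240 = 0.6339 → 63.393%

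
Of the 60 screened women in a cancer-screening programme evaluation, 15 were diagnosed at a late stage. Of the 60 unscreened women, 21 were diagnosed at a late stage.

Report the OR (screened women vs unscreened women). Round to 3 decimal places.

OR = (15 × 39) / (45 × 21) = 585/945 ≈ 0.619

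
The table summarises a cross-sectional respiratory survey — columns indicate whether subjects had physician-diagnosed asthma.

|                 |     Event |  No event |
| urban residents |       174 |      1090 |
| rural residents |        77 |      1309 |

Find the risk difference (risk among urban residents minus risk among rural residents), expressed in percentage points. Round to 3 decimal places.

RD = 8.210

risk, urban residents = 174/1264 = 0.1377
risk, rural residents = 77/1386 = 0.0556
risk difference = 0.1377 − 0.0556 = 0.0821 → 8.210 percentage points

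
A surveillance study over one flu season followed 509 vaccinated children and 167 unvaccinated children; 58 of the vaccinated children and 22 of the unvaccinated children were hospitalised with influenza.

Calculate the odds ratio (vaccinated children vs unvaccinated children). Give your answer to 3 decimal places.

OR = (58 × 145) / (451 × 22) = 8410/9922 ≈ 0.848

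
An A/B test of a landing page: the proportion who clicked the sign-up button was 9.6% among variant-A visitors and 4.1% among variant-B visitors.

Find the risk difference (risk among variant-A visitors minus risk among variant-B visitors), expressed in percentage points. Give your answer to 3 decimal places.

5.500

risk difference = 0.09600 − 0.04100 = 0.05500 → 5.500 percentage points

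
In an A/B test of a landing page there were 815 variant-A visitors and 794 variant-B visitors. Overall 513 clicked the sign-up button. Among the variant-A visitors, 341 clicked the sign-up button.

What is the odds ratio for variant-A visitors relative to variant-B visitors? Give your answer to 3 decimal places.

OR = 2.602

variant-A visitors without the outcome: 815 − 341 = 474
variant-B visitors with the outcome: 513 − 341 = 172
variant-B visitors without the outcome: 794 − 172 = 622
OR = (341 × 622) / (474 × 172) = 212102/81528 ≈ 2.602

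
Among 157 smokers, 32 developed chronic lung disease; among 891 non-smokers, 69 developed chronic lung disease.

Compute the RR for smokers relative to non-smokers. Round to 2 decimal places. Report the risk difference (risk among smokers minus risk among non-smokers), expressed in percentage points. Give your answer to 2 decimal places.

RR = 2.63; RD = 12.64

risk, smokers = 32/157 = 0.2038
risk, non-smokers = 69/891 = 0.0774
RR = 0.2038 / 0.0774 = 2.63
risk difference = 0.2038 − 0.0774 = 0.1264 → 12.64 percentage points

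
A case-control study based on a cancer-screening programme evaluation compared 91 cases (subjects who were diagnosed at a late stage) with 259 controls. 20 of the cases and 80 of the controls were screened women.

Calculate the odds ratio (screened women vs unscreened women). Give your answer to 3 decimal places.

odds, screened women = 20/80 = 0.2500
odds, unscreened women = 71/179 = 0.3966
OR = 0.2500 / 0.3966 = 0.630

OR = 0.630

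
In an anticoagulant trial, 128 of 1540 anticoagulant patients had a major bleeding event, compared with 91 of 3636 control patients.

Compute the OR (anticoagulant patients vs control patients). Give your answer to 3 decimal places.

OR = (128 × 3545) / (1412 × 91) = 453760/128492 ≈ 3.531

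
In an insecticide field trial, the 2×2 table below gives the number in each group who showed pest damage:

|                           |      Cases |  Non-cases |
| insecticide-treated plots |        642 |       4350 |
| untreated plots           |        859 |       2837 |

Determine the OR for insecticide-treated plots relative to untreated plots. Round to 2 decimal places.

OR = (642 × 2837) / (4350 × 859) = 1821354/3736650 ≈ 0.49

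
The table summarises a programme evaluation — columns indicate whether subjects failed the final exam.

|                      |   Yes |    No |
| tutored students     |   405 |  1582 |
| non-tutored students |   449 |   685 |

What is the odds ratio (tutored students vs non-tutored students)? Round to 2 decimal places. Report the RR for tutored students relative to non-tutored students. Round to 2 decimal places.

OR = 0.39; RR = 0.51

OR = (405 × 685) / (1582 × 449) = 277425/710318 ≈ 0.39
risk, tutored students = 405/1987 = 0.2038
risk, non-tutored students = 449/1134 = 0.3959
RR = 0.2038 / 0.3959 = 0.51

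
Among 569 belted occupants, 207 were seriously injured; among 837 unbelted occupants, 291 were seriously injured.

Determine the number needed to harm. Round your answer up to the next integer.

risk, belted occupants = 207/569 = 0.363796
risk, unbelted occupants = 291/837 = 0.347670
absolute risk difference = 0.016126
1 / 0.016126 = 62.012 → round up → 63

NNH: 63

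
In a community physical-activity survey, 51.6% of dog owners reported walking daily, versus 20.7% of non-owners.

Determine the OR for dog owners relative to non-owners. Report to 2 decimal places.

OR: 4.08

odds, dog owners = 0.5160/0.4840 = 1.0661
odds, non-owners = 0.2070/0.7930 = 0.2610
OR = 1.0661 / 0.2610 = 4.08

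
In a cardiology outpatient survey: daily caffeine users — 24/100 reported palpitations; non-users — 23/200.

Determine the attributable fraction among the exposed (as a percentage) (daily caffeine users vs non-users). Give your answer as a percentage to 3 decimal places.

risk, daily caffeine users = 24/100 = 0.2400
risk, non-users = 23/200 = 0.1150
AR% = (0.2400 − 0.1150) / 0.2400 = 0.5208 → 52.083%

AR% = 52.083%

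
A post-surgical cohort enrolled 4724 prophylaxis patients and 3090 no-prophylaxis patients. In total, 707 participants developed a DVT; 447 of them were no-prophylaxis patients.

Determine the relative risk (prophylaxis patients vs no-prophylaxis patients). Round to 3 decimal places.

prophylaxis patients with the outcome: 707 − 447 = 260
prophylaxis patients without the outcome: 4724 − 260 = 4464
no-prophylaxis patients without the outcome: 3090 − 447 = 2643
risk, prophylaxis patients = 260/4724 = 0.0550
risk, no-prophylaxis patients = 447/3090 = 0.1447
RR = 0.0550 / 0.1447 = 0.380

RR = 0.380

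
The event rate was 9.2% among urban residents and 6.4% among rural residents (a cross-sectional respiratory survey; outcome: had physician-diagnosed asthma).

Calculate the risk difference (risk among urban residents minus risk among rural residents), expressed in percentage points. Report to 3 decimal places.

2.800

risk difference = 0.0920 − 0.0640 = 0.0280 → 2.800 percentage points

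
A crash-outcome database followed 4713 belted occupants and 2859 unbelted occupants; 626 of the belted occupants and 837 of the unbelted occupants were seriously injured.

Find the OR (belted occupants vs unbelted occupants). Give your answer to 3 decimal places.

0.370

odds, belted occupants = 626/4087 = 0.1532
odds, unbelted occupants = 837/2022 = 0.4139
OR = 0.1532 / 0.4139 = 0.370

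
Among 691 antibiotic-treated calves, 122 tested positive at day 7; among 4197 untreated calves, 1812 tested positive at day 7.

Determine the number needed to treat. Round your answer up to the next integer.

risk, antibiotic-treated calves = 122/691 = 0.176556
risk, untreated calves = 1812/4197 = 0.431737
absolute risk difference = 0.255181
1 / 0.255181 = 3.919 → round up → 4

4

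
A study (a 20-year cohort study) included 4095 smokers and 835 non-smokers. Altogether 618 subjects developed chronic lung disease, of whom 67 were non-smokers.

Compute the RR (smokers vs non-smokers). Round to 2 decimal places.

smokers with the outcome: 618 − 67 = 551
smokers without the outcome: 4095 − 551 = 3544
non-smokers without the outcome: 835 − 67 = 768
risk, smokers = 551/4095 = 0.1346
risk, non-smokers = 67/835 = 0.0802
RR = 0.1346 / 0.0802 = 1.68

RR: 1.68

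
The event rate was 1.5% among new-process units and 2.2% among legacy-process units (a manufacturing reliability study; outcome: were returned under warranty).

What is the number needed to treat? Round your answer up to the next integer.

absolute risk difference = 0.007000
1 / 0.007000 = 142.857 → round up → 143

143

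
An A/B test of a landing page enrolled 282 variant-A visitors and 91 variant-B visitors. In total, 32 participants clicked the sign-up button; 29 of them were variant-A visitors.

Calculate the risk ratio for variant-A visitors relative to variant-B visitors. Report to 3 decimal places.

3.119

variant-A visitors without the outcome: 282 − 29 = 253
variant-B visitors with the outcome: 32 − 29 = 3
variant-B visitors without the outcome: 91 − 3 = 88
risk, variant-A visitors = 29/282 = 0.10284
risk, variant-B visitors = 3/91 = 0.03297
RR = 0.10284 / 0.03297 = 3.119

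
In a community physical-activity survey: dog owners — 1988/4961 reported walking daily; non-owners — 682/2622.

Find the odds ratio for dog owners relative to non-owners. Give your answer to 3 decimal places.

OR = (1988 × 1940) / (2973 × 682) = 3856720/2027586 ≈ 1.902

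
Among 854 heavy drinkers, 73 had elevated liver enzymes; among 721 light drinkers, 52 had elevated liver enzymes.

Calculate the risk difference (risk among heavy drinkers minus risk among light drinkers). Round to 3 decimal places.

risk, heavy drinkers = 73/854 = 0.0855
risk, light drinkers = 52/721 = 0.0721
risk difference = 0.0855 − 0.0721 = 0.013

RD ≈ 0.013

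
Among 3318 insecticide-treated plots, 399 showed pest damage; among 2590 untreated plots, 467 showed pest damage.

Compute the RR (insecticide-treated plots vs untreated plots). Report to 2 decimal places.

risk, insecticide-treated plots = 399/3318 = 0.1203
risk, untreated plots = 467/2590 = 0.1803
RR = 0.1203 / 0.1803 = 0.67

0.67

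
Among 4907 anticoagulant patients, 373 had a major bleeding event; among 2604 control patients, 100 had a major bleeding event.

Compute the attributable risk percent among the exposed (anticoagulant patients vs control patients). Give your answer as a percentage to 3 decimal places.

risk, anticoagulant patients = 373/4907 = 0.07601
risk, control patients = 100/2604 = 0.03840
AR% = (0.07601 − 0.03840) / 0.07601 = 0.4948 → 49.480%

49.480%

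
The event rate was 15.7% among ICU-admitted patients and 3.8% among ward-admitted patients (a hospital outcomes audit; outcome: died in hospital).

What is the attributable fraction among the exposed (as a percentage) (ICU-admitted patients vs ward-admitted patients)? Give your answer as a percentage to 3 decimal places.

AR% = (0.15700 − 0.03800) / 0.15700 = 0.7580 → 75.796%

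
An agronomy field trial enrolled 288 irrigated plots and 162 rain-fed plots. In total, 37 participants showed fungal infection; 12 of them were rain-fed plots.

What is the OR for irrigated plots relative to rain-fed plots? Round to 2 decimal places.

OR ≈ 1.19

irrigated plots with the outcome: 37 − 12 = 25
irrigated plots without the outcome: 288 − 25 = 263
rain-fed plots without the outcome: 162 − 12 = 150
odds, irrigated plots = 25/263 = 0.0951
odds, rain-fed plots = 12/150 = 0.0800
OR = 0.0951 / 0.0800 = 1.19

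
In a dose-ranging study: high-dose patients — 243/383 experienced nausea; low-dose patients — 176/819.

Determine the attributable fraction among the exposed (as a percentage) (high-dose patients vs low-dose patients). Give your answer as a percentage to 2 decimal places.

risk, high-dose patients = 243/383 = 0.6345
risk, low-dose patients = 176/819 = 0.2149
AR% = (0.6345 − 0.2149) / 0.6345 = 0.6613 → 66.13%

66.13%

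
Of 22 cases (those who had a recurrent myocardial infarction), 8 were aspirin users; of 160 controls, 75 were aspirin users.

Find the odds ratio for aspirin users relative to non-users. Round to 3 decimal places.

OR = (8 × 85) / (75 × 14) = 680/1050 ≈ 0.648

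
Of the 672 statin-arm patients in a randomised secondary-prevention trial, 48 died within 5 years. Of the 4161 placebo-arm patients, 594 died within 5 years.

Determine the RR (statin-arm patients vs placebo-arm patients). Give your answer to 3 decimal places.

0.500

risk, statin-arm patients = 48/672 = 0.0714
risk, placebo-arm patients = 594/4161 = 0.1428
RR = 0.0714 / 0.1428 = 0.500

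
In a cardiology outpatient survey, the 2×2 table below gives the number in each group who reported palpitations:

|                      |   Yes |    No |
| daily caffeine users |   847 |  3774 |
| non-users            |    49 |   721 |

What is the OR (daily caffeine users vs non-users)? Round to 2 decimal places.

OR = (847 × 721) / (3774 × 49) = 610687/184926 ≈ 3.30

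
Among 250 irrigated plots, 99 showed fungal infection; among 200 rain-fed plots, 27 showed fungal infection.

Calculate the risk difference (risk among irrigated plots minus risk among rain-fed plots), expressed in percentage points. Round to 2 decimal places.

risk, irrigated plots = 99/250 = 0.3960
risk, rain-fed plots = 27/200 = 0.1350
risk difference = 0.3960 − 0.1350 = 0.2610 → 26.10 percentage points

RD = 26.10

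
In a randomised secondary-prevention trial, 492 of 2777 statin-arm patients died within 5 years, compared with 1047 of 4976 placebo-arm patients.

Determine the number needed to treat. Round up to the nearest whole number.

31

risk, statin-arm patients = 492/2777 = 0.177170
risk, placebo-arm patients = 1047/4976 = 0.210410
absolute risk difference = 0.033240
1 / 0.033240 = 30.084 → round up → 31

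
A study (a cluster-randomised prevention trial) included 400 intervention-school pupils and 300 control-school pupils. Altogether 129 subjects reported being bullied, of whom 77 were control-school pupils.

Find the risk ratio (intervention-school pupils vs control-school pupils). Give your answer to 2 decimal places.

0.51

intervention-school pupils with the outcome: 129 − 77 = 52
intervention-school pupils without the outcome: 400 − 52 = 348
control-school pupils without the outcome: 300 − 77 = 223
risk, intervention-school pupils = 52/400 = 0.1300
risk, control-school pupils = 77/300 = 0.2567
RR = 0.1300 / 0.2567 = 0.51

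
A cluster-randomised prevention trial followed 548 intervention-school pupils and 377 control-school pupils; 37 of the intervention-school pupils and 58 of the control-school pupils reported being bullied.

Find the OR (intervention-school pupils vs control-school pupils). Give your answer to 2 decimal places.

OR = (37 × 319) / (511 × 58) = 11803/29638 ≈ 0.40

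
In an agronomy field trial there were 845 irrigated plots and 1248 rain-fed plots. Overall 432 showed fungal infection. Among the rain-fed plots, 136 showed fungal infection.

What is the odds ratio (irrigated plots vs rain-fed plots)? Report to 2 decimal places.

OR ≈ 4.41

irrigated plots with the outcome: 432 − 136 = 296
irrigated plots without the outcome: 845 − 296 = 549
rain-fed plots without the outcome: 1248 − 136 = 1112
odds, irrigated plots = 296/549 = 0.5392
odds, rain-fed plots = 136/1112 = 0.1223
OR = 0.5392 / 0.1223 = 4.41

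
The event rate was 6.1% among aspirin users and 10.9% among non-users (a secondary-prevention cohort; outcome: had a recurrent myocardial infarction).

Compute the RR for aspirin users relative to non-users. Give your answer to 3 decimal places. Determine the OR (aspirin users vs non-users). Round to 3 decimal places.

RR = 0.0610 / 0.1090 = 0.560
odds, aspirin users = 0.0610/0.9390 = 0.0650
odds, non-users = 0.1090/0.8910 = 0.1223
OR = 0.0650 / 0.1223 = 0.531

RR = 0.560; OR = 0.531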